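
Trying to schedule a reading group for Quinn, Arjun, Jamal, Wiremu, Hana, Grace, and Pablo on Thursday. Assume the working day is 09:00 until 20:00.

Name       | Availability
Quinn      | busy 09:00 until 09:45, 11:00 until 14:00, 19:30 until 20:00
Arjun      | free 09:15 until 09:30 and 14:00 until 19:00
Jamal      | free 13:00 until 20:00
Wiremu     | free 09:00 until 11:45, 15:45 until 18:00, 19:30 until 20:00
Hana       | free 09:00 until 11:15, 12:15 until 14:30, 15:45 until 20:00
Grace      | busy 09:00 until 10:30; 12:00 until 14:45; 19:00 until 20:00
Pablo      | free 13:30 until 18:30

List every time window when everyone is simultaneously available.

15:45-18:00

Quinn free: 09:45-11:00, 14:00-19:30 (invert busy blocks within the working day).
Arjun free: 09:15-09:30, 14:00-19:00.
Jamal free: 13:00-20:00.
Wiremu free: 09:00-11:45, 15:45-18:00, 19:30-20:00.
Hana free: 09:00-11:15, 12:15-14:30, 15:45-20:00.
Grace free: 10:30-12:00, 14:45-19:00 (invert busy blocks within the working day).
Pablo free: 13:30-18:30.
Quinn ∩ Arjun: 14:00-19:00.
Quinn ∩ Arjun ∩ Jamal: 14:00-19:00.
Quinn ∩ Arjun ∩ Jamal ∩ Wiremu: 15:45-18:00.
Quinn ∩ Arjun ∩ Jamal ∩ Wiremu ∩ Hana: 15:45-18:00.
Quinn ∩ Arjun ∩ Jamal ∩ Wiremu ∩ Hana ∩ Grace: 15:45-18:00.
Quinn ∩ Arjun ∩ Jamal ∩ Wiremu ∩ Hana ∩ Grace ∩ Pablo: 15:45-18:00.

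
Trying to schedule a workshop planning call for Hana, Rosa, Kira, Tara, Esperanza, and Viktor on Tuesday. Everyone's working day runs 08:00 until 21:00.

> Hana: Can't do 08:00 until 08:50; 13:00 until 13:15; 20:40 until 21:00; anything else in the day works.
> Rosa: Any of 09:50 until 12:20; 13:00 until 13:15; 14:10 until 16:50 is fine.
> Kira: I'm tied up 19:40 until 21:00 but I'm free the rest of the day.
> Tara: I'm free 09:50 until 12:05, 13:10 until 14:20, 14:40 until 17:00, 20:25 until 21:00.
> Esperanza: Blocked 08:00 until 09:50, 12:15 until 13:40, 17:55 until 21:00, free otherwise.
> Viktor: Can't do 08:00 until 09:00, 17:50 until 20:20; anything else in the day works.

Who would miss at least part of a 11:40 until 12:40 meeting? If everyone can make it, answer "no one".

Esperanza, Rosa, Tara

Hana free: 08:50-13:00, 13:15-20:40 (invert busy blocks within the working day).
Rosa free: 09:50-12:20, 13:00-13:15, 14:10-16:50.
Kira free: 08:00-19:40 (invert busy blocks within the working day).
Tara free: 09:50-12:05, 13:10-14:20, 14:40-17:00, 20:25-21:00.
Esperanza free: 09:50-12:15, 13:40-17:55 (invert busy blocks within the working day).
Viktor free: 09:00-17:50, 20:20-21:00 (invert busy blocks within the working day).
Hana: free for 11:40-12:40. Rosa: not fully free for 11:40-12:40. Kira: free for 11:40-12:40. Tara: not fully free for 11:40-12:40. Esperanza: not fully free for 11:40-12:40. Viktor: free for 11:40-12:40.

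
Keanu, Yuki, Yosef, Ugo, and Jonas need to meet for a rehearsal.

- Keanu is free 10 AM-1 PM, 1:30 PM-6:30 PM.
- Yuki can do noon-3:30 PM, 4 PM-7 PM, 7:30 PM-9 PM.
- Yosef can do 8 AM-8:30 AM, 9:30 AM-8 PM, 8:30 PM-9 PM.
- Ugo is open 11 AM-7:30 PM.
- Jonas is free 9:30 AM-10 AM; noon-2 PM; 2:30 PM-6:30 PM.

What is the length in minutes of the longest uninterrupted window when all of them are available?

150

Keanu ∩ Yuki: 12:00-13:00, 13:30-15:30, 16:00-18:30.
Keanu ∩ Yuki ∩ Yosef: 12:00-13:00, 13:30-15:30, 16:00-18:30.
Keanu ∩ Yuki ∩ Yosef ∩ Ugo: 12:00-13:00, 13:30-15:30, 16:00-18:30.
Keanu ∩ Yuki ∩ Yosef ∩ Ugo ∩ Jonas: 12:00-13:00, 13:30-14:00, 14:30-15:30, 16:00-18:30.
Those are the intersection windows.
The longest is 16:00-18:30 at 150 minutes.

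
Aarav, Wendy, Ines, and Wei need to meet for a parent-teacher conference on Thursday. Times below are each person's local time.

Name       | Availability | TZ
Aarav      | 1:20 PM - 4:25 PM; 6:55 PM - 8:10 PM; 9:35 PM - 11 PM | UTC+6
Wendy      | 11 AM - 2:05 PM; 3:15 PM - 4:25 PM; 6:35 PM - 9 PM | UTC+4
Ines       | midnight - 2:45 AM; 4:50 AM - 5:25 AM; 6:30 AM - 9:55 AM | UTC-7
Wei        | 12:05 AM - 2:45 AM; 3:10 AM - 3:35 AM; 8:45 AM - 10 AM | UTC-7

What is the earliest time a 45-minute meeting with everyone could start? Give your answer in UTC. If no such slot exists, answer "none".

Aarav in UTC: 07:20-10:25, 12:55-14:10, 15:35-17:00 (subtract 6h to convert from UTC+6).
Wendy in UTC: 07:00-10:05, 11:15-12:25, 14:35-17:00 (subtract 4h to convert from UTC+4).
Ines in UTC: 07:00-09:45, 11:50-12:25, 13:30-16:55 (add 7h to convert from UTC-7).
Wei in UTC: 07:05-09:45, 10:10-10:35, 15:45-17:00 (add 7h to convert from UTC-7).
Aarav ∩ Wendy: 07:20-10:05, 15:35-17:00.
Aarav ∩ Wendy ∩ Ines: 07:20-09:45, 15:35-16:55.
Aarav ∩ Wendy ∩ Ines ∩ Wei: 07:20-09:45, 15:45-16:55.
So the common availability across everyone is 07:20-09:45, 15:45-16:55.
The first common window of at least 45 minutes is 07:20-09:45, so the earliest start is 07:20.

07:20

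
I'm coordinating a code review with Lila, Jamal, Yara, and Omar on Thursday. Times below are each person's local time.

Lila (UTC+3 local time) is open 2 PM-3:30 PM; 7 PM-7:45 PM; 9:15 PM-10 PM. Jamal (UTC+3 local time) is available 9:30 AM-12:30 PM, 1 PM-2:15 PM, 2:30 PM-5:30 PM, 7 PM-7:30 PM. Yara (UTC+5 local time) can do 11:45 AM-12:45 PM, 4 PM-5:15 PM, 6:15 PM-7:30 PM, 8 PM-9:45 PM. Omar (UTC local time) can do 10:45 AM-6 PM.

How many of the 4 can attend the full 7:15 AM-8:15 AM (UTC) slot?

Lila in UTC: 11:00-12:30, 16:00-16:45, 18:15-19:00 (subtract 3h to convert from UTC+3).
Jamal in UTC: 06:30-09:30, 10:00-11:15, 11:30-14:30, 16:00-16:30 (subtract 3h to convert from UTC+3).
Yara in UTC: 06:45-07:45, 11:00-12:15, 13:15-14:30, 15:00-16:45 (subtract 5h to convert from UTC+5).
Omar in UTC: 10:45-18:00.
Jamal can make the full 07:15-08:15 slot — that's 1.

1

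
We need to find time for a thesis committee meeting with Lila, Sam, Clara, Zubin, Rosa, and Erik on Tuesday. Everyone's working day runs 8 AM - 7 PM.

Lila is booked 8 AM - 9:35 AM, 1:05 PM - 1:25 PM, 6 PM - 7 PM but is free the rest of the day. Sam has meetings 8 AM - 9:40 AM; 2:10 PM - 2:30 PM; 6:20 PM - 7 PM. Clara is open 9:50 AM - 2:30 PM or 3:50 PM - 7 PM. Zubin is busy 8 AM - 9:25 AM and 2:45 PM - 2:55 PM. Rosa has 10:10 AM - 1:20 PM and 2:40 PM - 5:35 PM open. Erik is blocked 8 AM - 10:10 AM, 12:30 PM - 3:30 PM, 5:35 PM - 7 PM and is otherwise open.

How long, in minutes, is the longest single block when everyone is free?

140

Lila free: 09:35-13:05, 13:25-18:00 (invert busy blocks within the working day).
Sam free: 09:40-14:10, 14:30-18:20 (invert busy blocks within the working day).
Clara free: 09:50-14:30, 15:50-19:00.
Zubin free: 09:25-14:45, 14:55-19:00 (invert busy blocks within the working day).
Rosa free: 10:10-13:20, 14:40-17:35.
Erik free: 10:10-12:30, 15:30-17:35 (invert busy blocks within the working day).
Lila ∩ Sam: 09:40-13:05, 13:25-14:10, 14:30-18:00.
Lila ∩ Sam ∩ Clara: 09:50-13:05, 13:25-14:10, 15:50-18:00.
Lila ∩ Sam ∩ Clara ∩ Zubin: 09:50-13:05, 13:25-14:10, 15:50-18:00.
Lila ∩ Sam ∩ Clara ∩ Zubin ∩ Rosa: 10:10-13:05, 15:50-17:35.
Lila ∩ Sam ∩ Clara ∩ Zubin ∩ Rosa ∩ Erik: 10:10-12:30, 15:50-17:35.
So the common availability across everyone is 10:10-12:30, 15:50-17:35.
The longest is 10:10-12:30 at 140 minutes.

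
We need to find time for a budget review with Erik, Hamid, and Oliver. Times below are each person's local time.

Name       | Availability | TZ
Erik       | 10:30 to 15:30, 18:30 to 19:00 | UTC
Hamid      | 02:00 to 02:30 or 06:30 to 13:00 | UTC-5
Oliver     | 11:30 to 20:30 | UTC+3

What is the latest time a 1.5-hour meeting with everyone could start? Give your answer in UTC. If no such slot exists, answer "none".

14:00

Erik in UTC: 10:30-15:30, 18:30-19:00.
Hamid in UTC: 07:00-07:30, 11:30-18:00 (add 5h to convert from UTC-5).
Oliver in UTC: 08:30-17:30 (subtract 3h to convert from UTC+3).
Erik ∩ Hamid: 11:30-15:30.
Erik ∩ Hamid ∩ Oliver: 11:30-15:30.
Those are the intersection windows.
The last common window of at least 90 minutes is 11:30-15:30; a 90-minute meeting can start as late as 14:00 and still end by 15:30.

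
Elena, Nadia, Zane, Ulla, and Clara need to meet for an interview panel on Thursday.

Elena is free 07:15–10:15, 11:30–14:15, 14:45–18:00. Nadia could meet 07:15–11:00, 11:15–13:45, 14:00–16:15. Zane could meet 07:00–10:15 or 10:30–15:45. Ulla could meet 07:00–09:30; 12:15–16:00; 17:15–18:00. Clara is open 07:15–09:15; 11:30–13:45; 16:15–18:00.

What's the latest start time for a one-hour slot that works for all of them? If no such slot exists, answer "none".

Elena ∩ Nadia: 07:15-10:15, 11:30-13:45, 14:00-14:15, 14:45-16:15.
Elena ∩ Nadia ∩ Zane: 07:15-10:15, 11:30-13:45, 14:00-14:15, 14:45-15:45.
Elena ∩ Nadia ∩ Zane ∩ Ulla: 07:15-09:30, 12:15-13:45, 14:00-14:15, 14:45-15:45.
Elena ∩ Nadia ∩ Zane ∩ Ulla ∩ Clara: 07:15-09:15, 12:15-13:45.
The last common window of at least 60 minutes is 12:15-13:45; a 60-minute meeting can start as late as 12:45 and still end by 13:45.

12:45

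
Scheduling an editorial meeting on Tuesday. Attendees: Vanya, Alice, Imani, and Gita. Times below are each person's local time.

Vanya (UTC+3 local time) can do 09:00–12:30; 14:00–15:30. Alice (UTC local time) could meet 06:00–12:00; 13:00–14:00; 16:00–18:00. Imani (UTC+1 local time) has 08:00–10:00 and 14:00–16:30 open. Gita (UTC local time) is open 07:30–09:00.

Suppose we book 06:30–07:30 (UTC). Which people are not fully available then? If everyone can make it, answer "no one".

Gita, Imani

Vanya in UTC: 06:00-09:30, 11:00-12:30 (subtract 3h to convert from UTC+3).
Alice in UTC: 06:00-12:00, 13:00-14:00, 16:00-18:00.
Imani in UTC: 07:00-09:00, 13:00-15:30 (subtract 1h to convert from UTC+1).
Gita in UTC: 07:30-09:00.
Vanya: free for 06:30-07:30. Alice: free for 06:30-07:30. Imani: not fully free for 06:30-07:30. Gita: not fully free for 06:30-07:30.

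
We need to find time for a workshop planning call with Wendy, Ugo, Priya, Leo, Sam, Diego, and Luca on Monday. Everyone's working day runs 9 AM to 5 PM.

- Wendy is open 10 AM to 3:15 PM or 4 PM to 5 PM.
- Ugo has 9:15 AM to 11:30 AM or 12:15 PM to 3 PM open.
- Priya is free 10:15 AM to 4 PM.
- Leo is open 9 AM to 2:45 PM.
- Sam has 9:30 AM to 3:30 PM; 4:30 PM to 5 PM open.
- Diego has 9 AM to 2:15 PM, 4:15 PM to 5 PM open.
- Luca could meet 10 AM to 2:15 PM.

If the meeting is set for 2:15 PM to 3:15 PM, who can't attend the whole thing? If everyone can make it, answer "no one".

Diego, Leo, Luca, Ugo

Wendy: free for 14:15-15:15. Ugo: not fully free for 14:15-15:15. Priya: free for 14:15-15:15. Leo: not fully free for 14:15-15:15. Sam: free for 14:15-15:15. Diego: not fully free for 14:15-15:15. Luca: not fully free for 14:15-15:15.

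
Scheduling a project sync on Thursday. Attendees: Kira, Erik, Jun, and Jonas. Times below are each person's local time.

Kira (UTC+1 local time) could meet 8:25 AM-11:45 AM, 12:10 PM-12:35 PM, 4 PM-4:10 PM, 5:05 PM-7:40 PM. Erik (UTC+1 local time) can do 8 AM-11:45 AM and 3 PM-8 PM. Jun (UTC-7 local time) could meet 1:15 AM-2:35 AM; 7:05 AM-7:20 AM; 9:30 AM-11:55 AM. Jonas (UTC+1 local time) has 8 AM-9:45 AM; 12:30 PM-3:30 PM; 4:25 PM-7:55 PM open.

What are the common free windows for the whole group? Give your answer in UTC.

Kira in UTC: 07:25-10:45, 11:10-11:35, 15:00-15:10, 16:05-18:40 (subtract 1h to convert from UTC+1).
Erik in UTC: 07:00-10:45, 14:00-19:00 (subtract 1h to convert from UTC+1).
Jun in UTC: 08:15-09:35, 14:05-14:20, 16:30-18:55 (add 7h to convert from UTC-7).
Jonas in UTC: 07:00-08:45, 11:30-14:30, 15:25-18:55 (subtract 1h to convert from UTC+1).
Kira ∩ Erik: 07:25-10:45, 15:00-15:10, 16:05-18:40.
Kira ∩ Erik ∩ Jun: 08:15-09:35, 16:30-18:40.
Kira ∩ Erik ∩ Jun ∩ Jonas: 08:15-08:45, 16:30-18:40.

08:15-08:45, 16:30-18:40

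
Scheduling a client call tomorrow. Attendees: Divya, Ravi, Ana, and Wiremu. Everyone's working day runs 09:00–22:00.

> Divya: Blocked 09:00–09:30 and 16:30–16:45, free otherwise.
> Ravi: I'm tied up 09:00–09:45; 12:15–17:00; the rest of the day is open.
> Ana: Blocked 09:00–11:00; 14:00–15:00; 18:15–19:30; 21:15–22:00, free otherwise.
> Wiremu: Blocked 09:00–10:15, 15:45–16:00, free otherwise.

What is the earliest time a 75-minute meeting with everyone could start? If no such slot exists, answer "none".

Divya free: 09:30-16:30, 16:45-22:00 (invert busy blocks within the working day).
Ravi free: 09:45-12:15, 17:00-22:00 (invert busy blocks within the working day).
Ana free: 11:00-14:00, 15:00-18:15, 19:30-21:15 (invert busy blocks within the working day).
Wiremu free: 10:15-15:45, 16:00-22:00 (invert busy blocks within the working day).
Divya ∩ Ravi: 09:45-12:15, 17:00-22:00.
Divya ∩ Ravi ∩ Ana: 11:00-12:15, 17:00-18:15, 19:30-21:15.
Divya ∩ Ravi ∩ Ana ∩ Wiremu: 11:00-12:15, 17:00-18:15, 19:30-21:15.
The first common window of at least 75 minutes is 11:00-12:15, so the earliest start is 11:00.

11:00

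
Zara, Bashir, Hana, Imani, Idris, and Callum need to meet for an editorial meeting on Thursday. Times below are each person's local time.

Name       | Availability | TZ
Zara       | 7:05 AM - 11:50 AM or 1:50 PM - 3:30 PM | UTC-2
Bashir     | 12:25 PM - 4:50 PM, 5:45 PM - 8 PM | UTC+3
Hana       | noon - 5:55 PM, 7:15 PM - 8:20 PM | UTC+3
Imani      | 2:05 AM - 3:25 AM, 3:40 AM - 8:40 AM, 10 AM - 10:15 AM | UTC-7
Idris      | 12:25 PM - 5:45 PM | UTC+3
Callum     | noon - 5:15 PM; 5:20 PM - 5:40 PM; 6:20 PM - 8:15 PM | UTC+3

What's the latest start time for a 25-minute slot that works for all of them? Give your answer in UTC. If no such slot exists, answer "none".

Zara in UTC: 09:05-13:50, 15:50-17:30 (add 2h to convert from UTC-2).
Bashir in UTC: 09:25-13:50, 14:45-17:00 (subtract 3h to convert from UTC+3).
Hana in UTC: 09:00-14:55, 16:15-17:20 (subtract 3h to convert from UTC+3).
Imani in UTC: 09:05-10:25, 10:40-15:40, 17:00-17:15 (add 7h to convert from UTC-7).
Idris in UTC: 09:25-14:45 (subtract 3h to convert from UTC+3).
Callum in UTC: 09:00-14:15, 14:20-14:40, 15:20-17:15 (subtract 3h to convert from UTC+3).
Zara ∩ Bashir: 09:25-13:50, 15:50-17:00.
Zara ∩ Bashir ∩ Hana: 09:25-13:50, 16:15-17:00.
Zara ∩ Bashir ∩ Hana ∩ Imani: 09:25-10:25, 10:40-13:50.
Zara ∩ Bashir ∩ Hana ∩ Imani ∩ Idris: 09:25-10:25, 10:40-13:50.
Zara ∩ Bashir ∩ Hana ∩ Imani ∩ Idris ∩ Callum: 09:25-10:25, 10:40-13:50.
The last common window of at least 25 minutes is 10:40-13:50; a 25-minute meeting can start as late as 13:25 and still end by 13:50.

13:25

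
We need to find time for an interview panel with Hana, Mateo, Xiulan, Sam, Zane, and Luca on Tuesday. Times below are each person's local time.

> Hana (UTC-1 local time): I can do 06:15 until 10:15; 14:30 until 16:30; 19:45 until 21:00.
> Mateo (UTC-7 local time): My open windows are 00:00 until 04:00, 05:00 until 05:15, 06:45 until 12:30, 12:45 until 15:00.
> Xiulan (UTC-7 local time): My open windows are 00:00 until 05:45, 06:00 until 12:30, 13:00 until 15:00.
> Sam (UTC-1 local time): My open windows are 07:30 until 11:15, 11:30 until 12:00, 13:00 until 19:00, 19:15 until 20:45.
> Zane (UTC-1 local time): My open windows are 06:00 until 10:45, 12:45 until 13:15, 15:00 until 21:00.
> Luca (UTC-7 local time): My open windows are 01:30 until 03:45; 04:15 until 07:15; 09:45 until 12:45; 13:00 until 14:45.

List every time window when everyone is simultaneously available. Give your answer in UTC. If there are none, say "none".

Hana in UTC: 07:15-11:15, 15:30-17:30, 20:45-22:00 (add 1h to convert from UTC-1).
Mateo in UTC: 07:00-11:00, 12:00-12:15, 13:45-19:30, 19:45-22:00 (add 7h to convert from UTC-7).
Xiulan in UTC: 07:00-12:45, 13:00-19:30, 20:00-22:00 (add 7h to convert from UTC-7).
Sam in UTC: 08:30-12:15, 12:30-13:00, 14:00-20:00, 20:15-21:45 (add 1h to convert from UTC-1).
Zane in UTC: 07:00-11:45, 13:45-14:15, 16:00-22:00 (add 1h to convert from UTC-1).
Luca in UTC: 08:30-10:45, 11:15-14:15, 16:45-19:45, 20:00-21:45 (add 7h to convert from UTC-7).
Hana ∩ Mateo: 07:15-11:00, 15:30-17:30, 20:45-22:00.
Hana ∩ Mateo ∩ Xiulan: 07:15-11:00, 15:30-17:30, 20:45-22:00.
Hana ∩ Mateo ∩ Xiulan ∩ Sam: 08:30-11:00, 15:30-17:30, 20:45-21:45.
Hana ∩ Mateo ∩ Xiulan ∩ Sam ∩ Zane: 08:30-11:00, 16:00-17:30, 20:45-21:45.
Hana ∩ Mateo ∩ Xiulan ∩ Sam ∩ Zane ∩ Luca: 08:30-10:45, 16:45-17:30, 20:45-21:45.

08:30-10:45, 16:45-17:30, 20:45-21:45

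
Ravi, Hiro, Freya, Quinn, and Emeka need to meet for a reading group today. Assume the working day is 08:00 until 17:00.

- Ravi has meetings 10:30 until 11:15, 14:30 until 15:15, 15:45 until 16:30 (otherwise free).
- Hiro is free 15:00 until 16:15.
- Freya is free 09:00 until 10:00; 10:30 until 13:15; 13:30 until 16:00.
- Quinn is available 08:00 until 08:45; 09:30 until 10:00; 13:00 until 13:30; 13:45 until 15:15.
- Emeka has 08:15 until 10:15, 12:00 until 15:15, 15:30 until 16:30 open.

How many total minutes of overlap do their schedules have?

0

Ravi free: 08:00-10:30, 11:15-14:30, 15:15-15:45, 16:30-17:00 (invert busy blocks within the working day).
Hiro free: 15:00-16:15.
Freya free: 09:00-10:00, 10:30-13:15, 13:30-16:00.
Quinn free: 08:00-08:45, 09:30-10:00, 13:00-13:30, 13:45-15:15.
Emeka free: 08:15-10:15, 12:00-15:15, 15:30-16:30.
Ravi ∩ Hiro: 15:15-15:45.
Ravi ∩ Hiro ∩ Freya: 15:15-15:45.
Ravi ∩ Hiro ∩ Freya ∩ Quinn: ∅.
Ravi ∩ Hiro ∩ Freya ∩ Quinn ∩ Emeka: ∅.
There is no time when everyone is free.
There is no common window, so the total is 0 minutes.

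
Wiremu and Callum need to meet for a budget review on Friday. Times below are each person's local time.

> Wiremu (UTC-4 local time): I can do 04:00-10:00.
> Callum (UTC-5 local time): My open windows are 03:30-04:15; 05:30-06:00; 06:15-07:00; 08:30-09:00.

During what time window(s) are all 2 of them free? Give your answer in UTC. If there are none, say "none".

08:30-09:15, 10:30-11:00, 11:15-12:00, 13:30-14:00

Wiremu in UTC: 08:00-14:00 (add 4h to convert from UTC-4).
Callum in UTC: 08:30-09:15, 10:30-11:00, 11:15-12:00, 13:30-14:00 (add 5h to convert from UTC-5).
Wiremu ∩ Callum: 08:30-09:15, 10:30-11:00, 11:15-12:00, 13:30-14:00.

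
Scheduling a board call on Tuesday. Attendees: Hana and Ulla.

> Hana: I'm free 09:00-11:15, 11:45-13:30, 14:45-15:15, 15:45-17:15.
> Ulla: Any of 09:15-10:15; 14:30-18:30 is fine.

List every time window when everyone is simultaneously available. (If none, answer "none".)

09:15-10:15, 14:45-15:15, 15:45-17:15

Hana ∩ Ulla: 09:15-10:15, 14:45-15:15, 15:45-17:15.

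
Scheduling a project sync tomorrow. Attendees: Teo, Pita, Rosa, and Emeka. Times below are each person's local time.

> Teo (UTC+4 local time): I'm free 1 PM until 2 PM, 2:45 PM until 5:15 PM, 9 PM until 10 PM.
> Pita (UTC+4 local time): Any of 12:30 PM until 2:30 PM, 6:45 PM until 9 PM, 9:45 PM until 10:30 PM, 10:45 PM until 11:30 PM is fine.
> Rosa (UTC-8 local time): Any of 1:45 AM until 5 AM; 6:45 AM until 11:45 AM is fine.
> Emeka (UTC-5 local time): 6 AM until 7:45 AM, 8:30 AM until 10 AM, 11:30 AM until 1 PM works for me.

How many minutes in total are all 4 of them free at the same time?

Teo in UTC: 09:00-10:00, 10:45-13:15, 17:00-18:00 (subtract 4h to convert from UTC+4).
Pita in UTC: 08:30-10:30, 14:45-17:00, 17:45-18:30, 18:45-19:30 (subtract 4h to convert from UTC+4).
Rosa in UTC: 09:45-13:00, 14:45-19:45 (add 8h to convert from UTC-8).
Emeka in UTC: 11:00-12:45, 13:30-15:00, 16:30-18:00 (add 5h to convert from UTC-5).
Teo ∩ Pita: 09:00-10:00, 17:45-18:00.
Teo ∩ Pita ∩ Rosa: 09:45-10:00, 17:45-18:00.
Teo ∩ Pita ∩ Rosa ∩ Emeka: 17:45-18:00.
Those are the intersection windows.
That's a single block of 15 minutes.

15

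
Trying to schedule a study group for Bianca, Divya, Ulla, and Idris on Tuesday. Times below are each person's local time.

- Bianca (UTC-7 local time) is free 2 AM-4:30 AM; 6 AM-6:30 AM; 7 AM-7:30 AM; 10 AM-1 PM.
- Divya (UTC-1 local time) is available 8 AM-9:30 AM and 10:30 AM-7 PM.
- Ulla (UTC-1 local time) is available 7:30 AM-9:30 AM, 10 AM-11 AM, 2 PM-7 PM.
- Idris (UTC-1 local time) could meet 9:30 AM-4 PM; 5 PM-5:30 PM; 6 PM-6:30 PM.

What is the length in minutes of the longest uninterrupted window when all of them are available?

30

Bianca in UTC: 09:00-11:30, 13:00-13:30, 14:00-14:30, 17:00-20:00 (add 7h to convert from UTC-7).
Divya in UTC: 09:00-10:30, 11:30-20:00 (add 1h to convert from UTC-1).
Ulla in UTC: 08:30-10:30, 11:00-12:00, 15:00-20:00 (add 1h to convert from UTC-1).
Idris in UTC: 10:30-17:00, 18:00-18:30, 19:00-19:30 (add 1h to convert from UTC-1).
Bianca ∩ Divya: 09:00-10:30, 13:00-13:30, 14:00-14:30, 17:00-20:00.
Bianca ∩ Divya ∩ Ulla: 09:00-10:30, 17:00-20:00.
Bianca ∩ Divya ∩ Ulla ∩ Idris: 18:00-18:30, 19:00-19:30.
The longest is 18:00-18:30 at 30 minutes.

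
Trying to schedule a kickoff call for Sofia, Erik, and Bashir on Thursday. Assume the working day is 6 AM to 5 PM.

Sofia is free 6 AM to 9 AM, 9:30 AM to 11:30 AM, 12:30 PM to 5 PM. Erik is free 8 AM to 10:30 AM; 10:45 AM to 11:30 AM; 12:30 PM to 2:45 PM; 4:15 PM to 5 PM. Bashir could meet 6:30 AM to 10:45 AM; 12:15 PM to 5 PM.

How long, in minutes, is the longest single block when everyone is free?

135

Sofia ∩ Erik: 08:00-09:00, 09:30-10:30, 10:45-11:30, 12:30-14:45, 16:15-17:00.
Sofia ∩ Erik ∩ Bashir: 08:00-09:00, 09:30-10:30, 12:30-14:45, 16:15-17:00.
So the common availability across everyone is 08:00-09:00, 09:30-10:30, 12:30-14:45, 16:15-17:00.
The longest is 12:30-14:45 at 135 minutes.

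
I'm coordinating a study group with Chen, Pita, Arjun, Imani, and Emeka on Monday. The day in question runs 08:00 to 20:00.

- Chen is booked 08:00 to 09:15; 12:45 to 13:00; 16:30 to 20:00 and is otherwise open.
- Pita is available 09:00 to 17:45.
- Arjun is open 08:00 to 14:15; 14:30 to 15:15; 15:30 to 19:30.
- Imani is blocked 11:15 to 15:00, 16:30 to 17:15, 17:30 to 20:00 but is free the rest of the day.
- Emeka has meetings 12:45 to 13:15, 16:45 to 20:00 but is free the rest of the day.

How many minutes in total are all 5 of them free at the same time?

195

Chen free: 09:15-12:45, 13:00-16:30 (invert busy blocks within the working day).
Pita free: 09:00-17:45.
Arjun free: 08:00-14:15, 14:30-15:15, 15:30-19:30.
Imani free: 08:00-11:15, 15:00-16:30, 17:15-17:30 (invert busy blocks within the working day).
Emeka free: 08:00-12:45, 13:15-16:45 (invert busy blocks within the working day).
Chen ∩ Pita: 09:15-12:45, 13:00-16:30.
Chen ∩ Pita ∩ Arjun: 09:15-12:45, 13:00-14:15, 14:30-15:15, 15:30-16:30.
Chen ∩ Pita ∩ Arjun ∩ Imani: 09:15-11:15, 15:00-15:15, 15:30-16:30.
Chen ∩ Pita ∩ Arjun ∩ Imani ∩ Emeka: 09:15-11:15, 15:00-15:15, 15:30-16:30.
Those are the intersection windows.
Summing the common windows: 120 + 15 + 60 = 195 minutes.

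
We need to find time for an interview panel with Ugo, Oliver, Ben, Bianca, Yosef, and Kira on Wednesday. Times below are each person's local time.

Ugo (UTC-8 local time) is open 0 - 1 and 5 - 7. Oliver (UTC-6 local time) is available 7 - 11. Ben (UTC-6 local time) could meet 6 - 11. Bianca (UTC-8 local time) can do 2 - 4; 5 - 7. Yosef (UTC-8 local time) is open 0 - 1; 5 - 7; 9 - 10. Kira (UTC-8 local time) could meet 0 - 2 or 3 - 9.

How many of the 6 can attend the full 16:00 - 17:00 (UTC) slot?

3

Ugo in UTC: 08:00-09:00, 13:00-15:00 (add 8h to convert from UTC-8).
Oliver in UTC: 13:00-17:00 (add 6h to convert from UTC-6).
Ben in UTC: 12:00-17:00 (add 6h to convert from UTC-6).
Bianca in UTC: 10:00-12:00, 13:00-15:00 (add 8h to convert from UTC-8).
Yosef in UTC: 08:00-09:00, 13:00-15:00, 17:00-18:00 (add 8h to convert from UTC-8).
Kira in UTC: 08:00-10:00, 11:00-17:00 (add 8h to convert from UTC-8).
Oliver, Ben, and Kira can make the full 16:00-17:00 slot — that's 3.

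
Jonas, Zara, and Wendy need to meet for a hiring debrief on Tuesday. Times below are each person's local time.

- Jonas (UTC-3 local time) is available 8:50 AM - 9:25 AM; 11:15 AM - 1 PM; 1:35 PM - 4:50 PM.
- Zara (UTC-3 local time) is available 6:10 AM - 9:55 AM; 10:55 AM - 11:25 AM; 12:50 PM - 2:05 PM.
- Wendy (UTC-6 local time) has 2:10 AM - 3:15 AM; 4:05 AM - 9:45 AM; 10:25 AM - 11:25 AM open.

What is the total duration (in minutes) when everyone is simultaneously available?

Jonas in UTC: 11:50-12:25, 14:15-16:00, 16:35-19:50 (add 3h to convert from UTC-3).
Zara in UTC: 09:10-12:55, 13:55-14:25, 15:50-17:05 (add 3h to convert from UTC-3).
Wendy in UTC: 08:10-09:15, 10:05-15:45, 16:25-17:25 (add 6h to convert from UTC-6).
Jonas ∩ Zara: 11:50-12:25, 14:15-14:25, 15:50-16:00, 16:35-17:05.
Jonas ∩ Zara ∩ Wendy: 11:50-12:25, 14:15-14:25, 16:35-17:05.
Summing the common windows: 35 + 10 + 30 = 75 minutes.

75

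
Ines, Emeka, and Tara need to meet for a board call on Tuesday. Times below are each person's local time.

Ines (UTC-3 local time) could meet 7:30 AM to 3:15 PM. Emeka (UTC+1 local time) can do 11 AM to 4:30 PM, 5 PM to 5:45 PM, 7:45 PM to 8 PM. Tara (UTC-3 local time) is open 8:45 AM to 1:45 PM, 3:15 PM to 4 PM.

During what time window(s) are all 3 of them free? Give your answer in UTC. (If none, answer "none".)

11:45-15:30, 16:00-16:45

Ines in UTC: 10:30-18:15 (add 3h to convert from UTC-3).
Emeka in UTC: 10:00-15:30, 16:00-16:45, 18:45-19:00 (subtract 1h to convert from UTC+1).
Tara in UTC: 11:45-16:45, 18:15-19:00 (add 3h to convert from UTC-3).
Ines ∩ Emeka: 10:30-15:30, 16:00-16:45.
Ines ∩ Emeka ∩ Tara: 11:45-15:30, 16:00-16:45.
So the common availability across everyone is 11:45-15:30, 16:00-16:45.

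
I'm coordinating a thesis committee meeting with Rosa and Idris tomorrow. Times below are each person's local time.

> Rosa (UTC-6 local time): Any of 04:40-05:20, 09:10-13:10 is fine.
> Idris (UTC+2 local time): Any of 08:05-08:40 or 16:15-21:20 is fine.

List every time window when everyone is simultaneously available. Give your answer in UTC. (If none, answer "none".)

Rosa in UTC: 10:40-11:20, 15:10-19:10 (add 6h to convert from UTC-6).
Idris in UTC: 06:05-06:40, 14:15-19:20 (subtract 2h to convert from UTC+2).
Rosa ∩ Idris: 15:10-19:10.
So the common availability across everyone is 15:10-19:10.

15:10-19:10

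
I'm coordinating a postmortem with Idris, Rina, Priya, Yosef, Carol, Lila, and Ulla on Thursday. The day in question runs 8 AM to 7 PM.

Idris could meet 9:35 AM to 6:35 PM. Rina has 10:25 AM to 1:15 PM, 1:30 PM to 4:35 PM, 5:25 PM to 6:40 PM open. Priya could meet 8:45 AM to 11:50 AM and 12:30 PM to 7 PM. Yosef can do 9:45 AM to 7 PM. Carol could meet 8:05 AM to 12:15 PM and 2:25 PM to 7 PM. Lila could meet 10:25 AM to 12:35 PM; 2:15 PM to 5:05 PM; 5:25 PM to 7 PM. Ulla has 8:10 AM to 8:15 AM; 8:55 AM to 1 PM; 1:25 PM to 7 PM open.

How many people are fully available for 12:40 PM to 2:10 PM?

Idris, Priya, and Yosef can make the full 12:40-14:10 slot — that's 3.

3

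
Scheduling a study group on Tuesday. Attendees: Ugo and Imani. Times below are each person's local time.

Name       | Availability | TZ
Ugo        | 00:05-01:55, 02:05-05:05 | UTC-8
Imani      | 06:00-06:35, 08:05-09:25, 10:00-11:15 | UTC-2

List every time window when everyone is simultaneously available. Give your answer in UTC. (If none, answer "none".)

Ugo in UTC: 08:05-09:55, 10:05-13:05 (add 8h to convert from UTC-8).
Imani in UTC: 08:00-08:35, 10:05-11:25, 12:00-13:15 (add 2h to convert from UTC-2).
Ugo ∩ Imani: 08:05-08:35, 10:05-11:25, 12:00-13:05.

08:05-08:35, 10:05-11:25, 12:00-13:05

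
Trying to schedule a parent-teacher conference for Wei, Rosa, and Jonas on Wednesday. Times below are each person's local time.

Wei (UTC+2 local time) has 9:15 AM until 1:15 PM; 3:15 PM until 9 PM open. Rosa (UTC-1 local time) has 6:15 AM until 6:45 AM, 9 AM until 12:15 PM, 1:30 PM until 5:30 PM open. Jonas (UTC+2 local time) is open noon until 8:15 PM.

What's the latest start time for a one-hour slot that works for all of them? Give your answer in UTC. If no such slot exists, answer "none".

Wei in UTC: 07:15-11:15, 13:15-19:00 (subtract 2h to convert from UTC+2).
Rosa in UTC: 07:15-07:45, 10:00-13:15, 14:30-18:30 (add 1h to convert from UTC-1).
Jonas in UTC: 10:00-18:15 (subtract 2h to convert from UTC+2).
Wei ∩ Rosa: 07:15-07:45, 10:00-11:15, 14:30-18:30.
Wei ∩ Rosa ∩ Jonas: 10:00-11:15, 14:30-18:15.
Those are the intersection windows.
The last common window of at least 60 minutes is 14:30-18:15; a 60-minute meeting can start as late as 17:15 and still end by 18:15.

17:15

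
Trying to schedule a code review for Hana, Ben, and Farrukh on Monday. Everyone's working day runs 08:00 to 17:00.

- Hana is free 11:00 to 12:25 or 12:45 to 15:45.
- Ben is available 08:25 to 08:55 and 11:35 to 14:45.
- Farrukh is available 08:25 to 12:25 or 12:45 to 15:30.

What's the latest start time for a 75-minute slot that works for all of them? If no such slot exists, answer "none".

13:30

Hana ∩ Ben: 11:35-12:25, 12:45-14:45.
Hana ∩ Ben ∩ Farrukh: 11:35-12:25, 12:45-14:45.
The last common window of at least 75 minutes is 12:45-14:45; a 75-minute meeting can start as late as 13:30 and still end by 14:45.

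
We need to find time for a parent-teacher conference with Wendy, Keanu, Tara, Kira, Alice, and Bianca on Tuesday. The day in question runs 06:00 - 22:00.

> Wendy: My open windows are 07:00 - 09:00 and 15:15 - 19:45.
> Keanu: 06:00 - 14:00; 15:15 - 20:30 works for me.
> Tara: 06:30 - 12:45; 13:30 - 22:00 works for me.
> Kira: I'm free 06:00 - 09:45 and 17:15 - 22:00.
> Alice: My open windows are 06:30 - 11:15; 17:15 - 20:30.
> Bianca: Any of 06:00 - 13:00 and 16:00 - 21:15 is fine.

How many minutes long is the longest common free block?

150

Wendy ∩ Keanu: 07:00-09:00, 15:15-19:45.
Wendy ∩ Keanu ∩ Tara: 07:00-09:00, 15:15-19:45.
Wendy ∩ Keanu ∩ Tara ∩ Kira: 07:00-09:00, 17:15-19:45.
Wendy ∩ Keanu ∩ Tara ∩ Kira ∩ Alice: 07:00-09:00, 17:15-19:45.
Wendy ∩ Keanu ∩ Tara ∩ Kira ∩ Alice ∩ Bianca: 07:00-09:00, 17:15-19:45.
Those are the intersection windows.
The longest is 17:15-19:45 at 150 minutes.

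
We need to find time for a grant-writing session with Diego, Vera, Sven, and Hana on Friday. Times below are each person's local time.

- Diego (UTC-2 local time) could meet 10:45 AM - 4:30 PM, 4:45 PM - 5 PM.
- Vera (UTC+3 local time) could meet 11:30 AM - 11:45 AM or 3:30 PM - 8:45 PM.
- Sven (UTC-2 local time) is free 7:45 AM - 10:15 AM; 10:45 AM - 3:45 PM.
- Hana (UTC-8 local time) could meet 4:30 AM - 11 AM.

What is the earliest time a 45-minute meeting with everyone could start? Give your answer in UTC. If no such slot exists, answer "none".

Diego in UTC: 12:45-18:30, 18:45-19:00 (add 2h to convert from UTC-2).
Vera in UTC: 08:30-08:45, 12:30-17:45 (subtract 3h to convert from UTC+3).
Sven in UTC: 09:45-12:15, 12:45-17:45 (add 2h to convert from UTC-2).
Hana in UTC: 12:30-19:00 (add 8h to convert from UTC-8).
Diego ∩ Vera: 12:45-17:45.
Diego ∩ Vera ∩ Sven: 12:45-17:45.
Diego ∩ Vera ∩ Sven ∩ Hana: 12:45-17:45.
The first common window of at least 45 minutes is 12:45-17:45, so the earliest start is 12:45.

12:45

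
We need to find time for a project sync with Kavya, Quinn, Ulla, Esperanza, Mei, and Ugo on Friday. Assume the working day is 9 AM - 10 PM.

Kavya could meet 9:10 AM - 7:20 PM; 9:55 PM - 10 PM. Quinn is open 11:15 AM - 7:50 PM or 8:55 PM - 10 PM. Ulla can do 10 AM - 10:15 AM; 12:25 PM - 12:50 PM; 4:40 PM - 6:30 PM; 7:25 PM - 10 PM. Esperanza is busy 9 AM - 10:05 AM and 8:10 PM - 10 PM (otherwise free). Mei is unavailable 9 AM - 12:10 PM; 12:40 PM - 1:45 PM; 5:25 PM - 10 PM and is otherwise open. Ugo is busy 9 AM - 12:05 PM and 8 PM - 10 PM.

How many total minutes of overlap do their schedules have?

60

Kavya free: 09:10-19:20, 21:55-22:00.
Quinn free: 11:15-19:50, 20:55-22:00.
Ulla free: 10:00-10:15, 12:25-12:50, 16:40-18:30, 19:25-22:00.
Esperanza free: 10:05-20:10 (invert busy blocks within the working day).
Mei free: 12:10-12:40, 13:45-17:25 (invert busy blocks within the working day).
Ugo free: 12:05-20:00 (invert busy blocks within the working day).
Kavya ∩ Quinn: 11:15-19:20, 21:55-22:00.
Kavya ∩ Quinn ∩ Ulla: 12:25-12:50, 16:40-18:30, 21:55-22:00.
Kavya ∩ Quinn ∩ Ulla ∩ Esperanza: 12:25-12:50, 16:40-18:30.
Kavya ∩ Quinn ∩ Ulla ∩ Esperanza ∩ Mei: 12:25-12:40, 16:40-17:25.
Kavya ∩ Quinn ∩ Ulla ∩ Esperanza ∩ Mei ∩ Ugo: 12:25-12:40, 16:40-17:25.
Those are the intersection windows.
Summing the common windows: 15 + 45 = 60 minutes.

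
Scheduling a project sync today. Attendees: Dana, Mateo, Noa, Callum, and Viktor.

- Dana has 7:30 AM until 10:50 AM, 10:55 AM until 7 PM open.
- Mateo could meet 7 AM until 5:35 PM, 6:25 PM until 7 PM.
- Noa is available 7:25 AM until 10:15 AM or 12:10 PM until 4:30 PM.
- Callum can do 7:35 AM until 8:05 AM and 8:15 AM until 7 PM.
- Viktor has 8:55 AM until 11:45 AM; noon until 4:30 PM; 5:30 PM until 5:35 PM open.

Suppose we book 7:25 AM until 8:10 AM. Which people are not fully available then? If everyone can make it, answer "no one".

Callum, Dana, Viktor

Dana: not fully free for 07:25-08:10. Mateo: free for 07:25-08:10. Noa: free for 07:25-08:10. Callum: not fully free for 07:25-08:10. Viktor: not fully free for 07:25-08:10.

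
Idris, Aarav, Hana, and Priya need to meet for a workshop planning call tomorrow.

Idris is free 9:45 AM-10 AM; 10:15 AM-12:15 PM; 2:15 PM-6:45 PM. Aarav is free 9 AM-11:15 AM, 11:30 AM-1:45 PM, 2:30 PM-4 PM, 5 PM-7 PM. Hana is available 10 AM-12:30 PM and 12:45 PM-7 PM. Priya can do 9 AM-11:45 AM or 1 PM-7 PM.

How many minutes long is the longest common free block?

105

Idris ∩ Aarav: 09:45-10:00, 10:15-11:15, 11:30-12:15, 14:30-16:00, 17:00-18:45.
Idris ∩ Aarav ∩ Hana: 10:15-11:15, 11:30-12:15, 14:30-16:00, 17:00-18:45.
Idris ∩ Aarav ∩ Hana ∩ Priya: 10:15-11:15, 11:30-11:45, 14:30-16:00, 17:00-18:45.
So the common availability across everyone is 10:15-11:15, 11:30-11:45, 14:30-16:00, 17:00-18:45.
The longest is 17:00-18:45 at 105 minutes.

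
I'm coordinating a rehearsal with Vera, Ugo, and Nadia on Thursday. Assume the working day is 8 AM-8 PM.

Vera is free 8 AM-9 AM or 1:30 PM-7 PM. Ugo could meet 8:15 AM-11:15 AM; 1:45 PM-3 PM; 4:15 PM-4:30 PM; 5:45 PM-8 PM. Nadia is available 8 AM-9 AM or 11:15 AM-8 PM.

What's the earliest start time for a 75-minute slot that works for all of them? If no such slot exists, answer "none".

13:45

Vera ∩ Ugo: 08:15-09:00, 13:45-15:00, 16:15-16:30, 17:45-19:00.
Vera ∩ Ugo ∩ Nadia: 08:15-09:00, 13:45-15:00, 16:15-16:30, 17:45-19:00.
Those are the intersection windows.
The first common window of at least 75 minutes is 13:45-15:00, so the earliest start is 13:45.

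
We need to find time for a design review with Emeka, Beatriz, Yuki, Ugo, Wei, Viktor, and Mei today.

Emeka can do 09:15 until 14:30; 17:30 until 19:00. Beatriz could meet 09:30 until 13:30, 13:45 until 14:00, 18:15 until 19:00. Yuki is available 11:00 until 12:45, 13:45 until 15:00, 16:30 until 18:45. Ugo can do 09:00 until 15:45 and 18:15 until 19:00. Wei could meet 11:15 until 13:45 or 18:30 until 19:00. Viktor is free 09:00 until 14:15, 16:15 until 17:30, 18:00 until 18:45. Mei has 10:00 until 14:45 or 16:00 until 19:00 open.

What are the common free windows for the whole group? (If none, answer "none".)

11:15-12:45, 18:30-18:45

Emeka ∩ Beatriz: 09:30-13:30, 13:45-14:00, 18:15-19:00.
Emeka ∩ Beatriz ∩ Yuki: 11:00-12:45, 13:45-14:00, 18:15-18:45.
Emeka ∩ Beatriz ∩ Yuki ∩ Ugo: 11:00-12:45, 13:45-14:00, 18:15-18:45.
Emeka ∩ Beatriz ∩ Yuki ∩ Ugo ∩ Wei: 11:15-12:45, 18:30-18:45.
Emeka ∩ Beatriz ∩ Yuki ∩ Ugo ∩ Wei ∩ Viktor: 11:15-12:45, 18:30-18:45.
Emeka ∩ Beatriz ∩ Yuki ∩ Ugo ∩ Wei ∩ Viktor ∩ Mei: 11:15-12:45, 18:30-18:45.
Those are the intersection windows.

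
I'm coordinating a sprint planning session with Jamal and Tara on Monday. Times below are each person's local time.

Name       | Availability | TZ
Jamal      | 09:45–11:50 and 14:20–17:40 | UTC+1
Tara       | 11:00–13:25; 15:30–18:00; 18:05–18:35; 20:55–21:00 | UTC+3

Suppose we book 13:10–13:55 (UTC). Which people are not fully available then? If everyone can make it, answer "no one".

Jamal

Jamal in UTC: 08:45-10:50, 13:20-16:40 (subtract 1h to convert from UTC+1).
Tara in UTC: 08:00-10:25, 12:30-15:00, 15:05-15:35, 17:55-18:00 (subtract 3h to convert from UTC+3).
Jamal: not fully free for 13:10-13:55. Tara: free for 13:10-13:55.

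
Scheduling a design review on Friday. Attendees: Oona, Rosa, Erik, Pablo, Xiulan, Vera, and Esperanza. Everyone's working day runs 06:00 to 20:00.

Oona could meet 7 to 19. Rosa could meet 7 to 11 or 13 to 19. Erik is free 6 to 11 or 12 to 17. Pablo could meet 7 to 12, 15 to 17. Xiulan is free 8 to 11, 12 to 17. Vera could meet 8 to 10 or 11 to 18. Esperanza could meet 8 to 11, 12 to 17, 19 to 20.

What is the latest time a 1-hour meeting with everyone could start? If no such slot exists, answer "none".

16:00

Oona ∩ Rosa: 07:00-11:00, 13:00-19:00.
Oona ∩ Rosa ∩ Erik: 07:00-11:00, 13:00-17:00.
Oona ∩ Rosa ∩ Erik ∩ Pablo: 07:00-11:00, 15:00-17:00.
Oona ∩ Rosa ∩ Erik ∩ Pablo ∩ Xiulan: 08:00-11:00, 15:00-17:00.
Oona ∩ Rosa ∩ Erik ∩ Pablo ∩ Xiulan ∩ Vera: 08:00-10:00, 15:00-17:00.
Oona ∩ Rosa ∩ Erik ∩ Pablo ∩ Xiulan ∩ Vera ∩ Esperanza: 08:00-10:00, 15:00-17:00.
The last common window of at least 60 minutes is 15:00-17:00; a 60-minute meeting can start as late as 16:00 and still end by 17:00.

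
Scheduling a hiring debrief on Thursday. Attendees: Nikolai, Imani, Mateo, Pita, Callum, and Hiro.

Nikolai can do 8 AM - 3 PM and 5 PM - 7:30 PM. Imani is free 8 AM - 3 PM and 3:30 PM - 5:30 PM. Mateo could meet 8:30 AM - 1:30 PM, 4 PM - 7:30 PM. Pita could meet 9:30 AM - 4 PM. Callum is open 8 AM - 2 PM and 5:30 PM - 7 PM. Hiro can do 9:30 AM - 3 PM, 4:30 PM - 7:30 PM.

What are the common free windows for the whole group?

09:30-13:30

Nikolai ∩ Imani: 08:00-15:00, 17:00-17:30.
Nikolai ∩ Imani ∩ Mateo: 08:30-13:30, 17:00-17:30.
Nikolai ∩ Imani ∩ Mateo ∩ Pita: 09:30-13:30.
Nikolai ∩ Imani ∩ Mateo ∩ Pita ∩ Callum: 09:30-13:30.
Nikolai ∩ Imani ∩ Mateo ∩ Pita ∩ Callum ∩ Hiro: 09:30-13:30.
So the common availability across everyone is 09:30-13:30.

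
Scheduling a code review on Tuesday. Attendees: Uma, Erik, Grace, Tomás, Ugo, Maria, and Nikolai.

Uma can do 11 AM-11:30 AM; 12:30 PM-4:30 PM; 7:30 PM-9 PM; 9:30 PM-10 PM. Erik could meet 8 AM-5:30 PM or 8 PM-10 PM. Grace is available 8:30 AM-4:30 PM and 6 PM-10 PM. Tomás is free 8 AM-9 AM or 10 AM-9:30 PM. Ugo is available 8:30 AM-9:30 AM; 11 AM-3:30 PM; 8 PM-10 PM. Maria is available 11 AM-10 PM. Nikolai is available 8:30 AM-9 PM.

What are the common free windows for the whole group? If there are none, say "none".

Uma ∩ Erik: 11:00-11:30, 12:30-16:30, 20:00-21:00, 21:30-22:00.
Uma ∩ Erik ∩ Grace: 11:00-11:30, 12:30-16:30, 20:00-21:00, 21:30-22:00.
Uma ∩ Erik ∩ Grace ∩ Tomás: 11:00-11:30, 12:30-16:30, 20:00-21:00.
Uma ∩ Erik ∩ Grace ∩ Tomás ∩ Ugo: 11:00-11:30, 12:30-15:30, 20:00-21:00.
Uma ∩ Erik ∩ Grace ∩ Tomás ∩ Ugo ∩ Maria: 11:00-11:30, 12:30-15:30, 20:00-21:00.
Uma ∩ Erik ∩ Grace ∩ Tomás ∩ Ugo ∩ Maria ∩ Nikolai: 11:00-11:30, 12:30-15:30, 20:00-21:00.

11:00-11:30, 12:30-15:30, 20:00-21:00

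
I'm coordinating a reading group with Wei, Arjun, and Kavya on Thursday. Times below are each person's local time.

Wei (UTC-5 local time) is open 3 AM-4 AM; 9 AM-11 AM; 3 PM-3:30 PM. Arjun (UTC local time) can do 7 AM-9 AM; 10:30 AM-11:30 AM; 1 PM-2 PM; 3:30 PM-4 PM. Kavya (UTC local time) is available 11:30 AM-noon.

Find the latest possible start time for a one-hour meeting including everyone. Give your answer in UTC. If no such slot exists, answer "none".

none

Wei in UTC: 08:00-09:00, 14:00-16:00, 20:00-20:30 (add 5h to convert from UTC-5).
Arjun in UTC: 07:00-09:00, 10:30-11:30, 13:00-14:00, 15:30-16:00.
Kavya in UTC: 11:30-12:00.
Wei ∩ Arjun: 08:00-09:00, 15:30-16:00.
Wei ∩ Arjun ∩ Kavya: ∅.
There is no time when everyone is free.
No common window is at least 60 minutes long.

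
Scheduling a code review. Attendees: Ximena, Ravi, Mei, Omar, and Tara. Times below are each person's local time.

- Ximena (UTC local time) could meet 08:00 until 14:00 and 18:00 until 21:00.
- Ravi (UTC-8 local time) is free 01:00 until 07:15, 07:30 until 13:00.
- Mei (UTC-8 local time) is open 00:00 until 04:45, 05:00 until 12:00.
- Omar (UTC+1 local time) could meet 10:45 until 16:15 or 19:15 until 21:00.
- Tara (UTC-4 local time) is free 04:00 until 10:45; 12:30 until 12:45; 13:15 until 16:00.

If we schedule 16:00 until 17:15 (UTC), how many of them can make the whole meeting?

Ximena in UTC: 08:00-14:00, 18:00-21:00.
Ravi in UTC: 09:00-15:15, 15:30-21:00 (add 8h to convert from UTC-8).
Mei in UTC: 08:00-12:45, 13:00-20:00 (add 8h to convert from UTC-8).
Omar in UTC: 09:45-15:15, 18:15-20:00 (subtract 1h to convert from UTC+1).
Tara in UTC: 08:00-14:45, 16:30-16:45, 17:15-20:00 (add 4h to convert from UTC-4).
Ravi and Mei can make the full 16:00-17:15 slot — that's 2.

2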